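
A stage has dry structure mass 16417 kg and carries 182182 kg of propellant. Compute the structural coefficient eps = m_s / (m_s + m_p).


eps = 16417 / (16417 + 182182) = 0.0827

0.0827


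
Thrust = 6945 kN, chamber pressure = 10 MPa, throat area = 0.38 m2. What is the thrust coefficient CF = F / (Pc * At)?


CF = 6945000 / (10e6 * 0.38) = 1.83

1.83


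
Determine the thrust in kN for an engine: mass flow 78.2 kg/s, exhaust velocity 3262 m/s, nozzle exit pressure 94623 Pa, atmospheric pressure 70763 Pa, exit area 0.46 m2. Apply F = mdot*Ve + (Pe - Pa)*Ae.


F = 78.2 * 3262 + (94623 - 70763) * 0.46 = 266064.0 N = 266.1 kN

266.1 kN


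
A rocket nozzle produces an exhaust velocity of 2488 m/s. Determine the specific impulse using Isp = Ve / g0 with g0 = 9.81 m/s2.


Isp = Ve / g0 = 2488 / 9.81 = 253.6 s

253.6 s


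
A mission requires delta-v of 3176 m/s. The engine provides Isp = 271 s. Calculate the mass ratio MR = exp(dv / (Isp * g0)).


Ve = 271 * 9.81 = 2658.51 m/s
MR = exp(3176 / 2658.51) = 3.302

3.302


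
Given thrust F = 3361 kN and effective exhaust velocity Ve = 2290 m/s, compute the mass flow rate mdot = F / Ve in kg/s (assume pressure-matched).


mdot = F / Ve = 3361000 / 2290 = 1467.7 kg/s

1467.7 kg/s


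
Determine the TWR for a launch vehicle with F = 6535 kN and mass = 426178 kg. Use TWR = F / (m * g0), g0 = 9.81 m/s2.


TWR = 6535000 / (426178 * 9.81) = 1.56

1.56


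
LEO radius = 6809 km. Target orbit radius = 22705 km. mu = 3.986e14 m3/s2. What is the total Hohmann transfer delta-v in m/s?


V1 = sqrt(mu/r1) = 7651.15 m/s
dV1 = V1*(sqrt(2*r2/(r1+r2)) - 1) = 1839.34 m/s
V2 = sqrt(mu/r2) = 4189.94 m/s
dV2 = V2*(1 - sqrt(2*r1/(r1+r2))) = 1343.84 m/s
Total dV = 3183 m/s

3183 m/s


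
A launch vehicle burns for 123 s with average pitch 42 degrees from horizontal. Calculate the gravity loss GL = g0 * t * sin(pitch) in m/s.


GL = 9.81 * 123 * sin(42 deg) = 807 m/s

807 m/s


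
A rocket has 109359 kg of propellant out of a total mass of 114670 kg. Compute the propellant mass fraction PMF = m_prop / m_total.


PMF = 109359 / 114670 = 0.954

0.954


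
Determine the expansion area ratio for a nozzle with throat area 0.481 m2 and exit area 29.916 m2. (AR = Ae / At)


AR = 29.916 / 0.481 = 62.2

62.2


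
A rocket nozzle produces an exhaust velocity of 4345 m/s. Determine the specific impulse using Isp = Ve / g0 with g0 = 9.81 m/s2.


Isp = Ve / g0 = 4345 / 9.81 = 442.9 s

442.9 s


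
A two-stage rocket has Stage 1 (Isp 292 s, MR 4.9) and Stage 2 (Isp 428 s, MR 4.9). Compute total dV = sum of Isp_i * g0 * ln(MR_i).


dV1 = 292 * 9.81 * ln(4.9) = 4552.4 m/s
dV2 = 428 * 9.81 * ln(4.9) = 6672.7 m/s
Total dV = 4552.4 + 6672.7 = 11225.1 m/s ~ 11225 m/s

11225 m/s


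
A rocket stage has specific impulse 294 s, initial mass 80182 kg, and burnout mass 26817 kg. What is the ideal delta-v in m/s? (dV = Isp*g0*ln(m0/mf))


Ve = 294 * 9.81 = 2884.14 m/s
dV = 2884.14 * ln(80182/26817) = 3159 m/s

3159 m/s


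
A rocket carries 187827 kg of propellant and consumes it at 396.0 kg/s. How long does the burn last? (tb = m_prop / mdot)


tb = 187827 / 396.0 = 474.3 s

474.3 s


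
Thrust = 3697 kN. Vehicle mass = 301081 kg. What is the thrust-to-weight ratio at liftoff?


TWR = 3697000 / (301081 * 9.81) = 1.25

1.25


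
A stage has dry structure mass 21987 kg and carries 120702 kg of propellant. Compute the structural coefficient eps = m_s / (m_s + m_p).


eps = 21987 / (21987 + 120702) = 0.1541

0.1541


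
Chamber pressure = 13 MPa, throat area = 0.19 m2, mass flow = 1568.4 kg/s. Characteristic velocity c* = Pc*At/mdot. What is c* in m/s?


c* = 13e6 * 0.19 / 1568.4 = 1575 m/s

1575 m/s


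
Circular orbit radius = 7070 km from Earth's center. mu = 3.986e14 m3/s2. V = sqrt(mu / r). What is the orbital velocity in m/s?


V = sqrt(3.986e14 / 7070000) = 7509 m/s

7509 m/s


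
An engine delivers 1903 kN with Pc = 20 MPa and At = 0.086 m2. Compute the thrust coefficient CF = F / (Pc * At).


CF = 1903000 / (20e6 * 0.086) = 1.11

1.11


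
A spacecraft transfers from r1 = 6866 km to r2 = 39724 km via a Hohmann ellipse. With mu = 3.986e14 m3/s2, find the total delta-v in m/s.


V1 = sqrt(mu/r1) = 7619.33 m/s
dV1 = V1*(sqrt(2*r2/(r1+r2)) - 1) = 2330.41 m/s
V2 = sqrt(mu/r2) = 3167.69 m/s
dV2 = V2*(1 - sqrt(2*r1/(r1+r2))) = 1447.95 m/s
Total dV = 3778 m/s

3778 m/s


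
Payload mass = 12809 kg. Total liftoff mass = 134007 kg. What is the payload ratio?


PR = 12809 / 134007 = 0.0956

0.0956


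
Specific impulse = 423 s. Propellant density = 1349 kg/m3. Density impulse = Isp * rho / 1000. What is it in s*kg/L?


rho*Isp = 423 * 1349 / 1000 = 571 s*kg/L

571 s*kg/L


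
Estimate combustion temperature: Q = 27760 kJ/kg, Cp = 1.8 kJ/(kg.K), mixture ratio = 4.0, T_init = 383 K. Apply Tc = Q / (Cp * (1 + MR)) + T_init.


Tc = 27760 / (1.8 * (1 + 4.0)) + 383 = 3467 K

3467 K


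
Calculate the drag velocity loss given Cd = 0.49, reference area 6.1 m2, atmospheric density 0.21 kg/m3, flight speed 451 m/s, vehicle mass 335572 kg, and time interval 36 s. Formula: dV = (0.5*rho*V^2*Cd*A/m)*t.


D = 0.5 * 0.21 * 451^2 * 0.49 * 6.1 = 63836.39 N
a = 63836.39 / 335572 = 0.1902 m/s2
dV = 0.1902 * 36 = 6.8 m/s

6.8 m/s


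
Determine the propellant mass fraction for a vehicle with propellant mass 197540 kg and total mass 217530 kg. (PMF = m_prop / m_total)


PMF = 197540 / 217530 = 0.908

0.908


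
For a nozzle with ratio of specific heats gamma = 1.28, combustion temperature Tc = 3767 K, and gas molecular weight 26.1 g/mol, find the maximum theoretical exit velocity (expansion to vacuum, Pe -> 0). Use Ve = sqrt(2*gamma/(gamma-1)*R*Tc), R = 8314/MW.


R = 8314 / 26.1 = 318.54 J/(kg.K)
Ve = sqrt(2 * 1.28 / (1.28 - 1) * 318.54 * 3767) = 3312 m/s

3312 m/s


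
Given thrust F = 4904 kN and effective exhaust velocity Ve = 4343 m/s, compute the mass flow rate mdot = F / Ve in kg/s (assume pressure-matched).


mdot = F / Ve = 4904000 / 4343 = 1129.2 kg/s

1129.2 kg/s


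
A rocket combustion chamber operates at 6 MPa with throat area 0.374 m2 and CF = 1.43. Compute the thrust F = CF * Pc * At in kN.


F = 1.43 * 6e6 * 0.374 = 3.2089e+06 N = 3208.9 kN

3208.9 kN


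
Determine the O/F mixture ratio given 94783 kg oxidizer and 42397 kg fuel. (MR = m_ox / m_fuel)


MR = 94783 / 42397 = 2.24

2.24


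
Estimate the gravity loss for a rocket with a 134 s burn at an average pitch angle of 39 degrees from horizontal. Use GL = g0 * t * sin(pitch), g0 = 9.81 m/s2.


GL = 9.81 * 134 * sin(39 deg) = 827 m/s

827 m/s


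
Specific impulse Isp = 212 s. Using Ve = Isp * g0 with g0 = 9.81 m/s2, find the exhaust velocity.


Ve = Isp * g0 = 212 * 9.81 = 2079.7 m/s

2079.7 m/s


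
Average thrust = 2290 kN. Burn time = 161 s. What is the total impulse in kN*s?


It = 2290 * 161 = 368690 kN*s

368690 kN*s


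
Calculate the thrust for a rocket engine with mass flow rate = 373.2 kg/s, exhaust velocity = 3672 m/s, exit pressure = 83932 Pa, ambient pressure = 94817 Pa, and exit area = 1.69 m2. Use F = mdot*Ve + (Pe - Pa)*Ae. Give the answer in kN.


F = 373.2 * 3672 + (83932 - 94817) * 1.69 = 1.3520e+06 N = 1352.0 kN

1352.0 kN


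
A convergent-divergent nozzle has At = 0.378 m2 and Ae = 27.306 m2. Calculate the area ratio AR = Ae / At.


AR = 27.306 / 0.378 = 72.2

72.2


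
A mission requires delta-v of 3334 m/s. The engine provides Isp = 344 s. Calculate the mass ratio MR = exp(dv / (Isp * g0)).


Ve = 344 * 9.81 = 3374.64 m/s
MR = exp(3334 / 3374.64) = 2.686

2.686


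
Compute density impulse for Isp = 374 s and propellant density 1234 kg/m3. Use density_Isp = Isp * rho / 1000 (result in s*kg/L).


rho*Isp = 374 * 1234 / 1000 = 462 s*kg/L

462 s*kg/L


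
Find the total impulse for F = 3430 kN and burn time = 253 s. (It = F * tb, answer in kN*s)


It = 3430 * 253 = 867790 kN*s

867790 kN*s


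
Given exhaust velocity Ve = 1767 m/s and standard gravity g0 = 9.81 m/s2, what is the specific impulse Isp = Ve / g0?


Isp = Ve / g0 = 1767 / 9.81 = 180.1 s

180.1 s


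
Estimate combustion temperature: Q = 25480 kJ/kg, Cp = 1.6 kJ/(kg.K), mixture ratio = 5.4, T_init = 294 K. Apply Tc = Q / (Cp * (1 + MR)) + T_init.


Tc = 25480 / (1.6 * (1 + 5.4)) + 294 = 2782 K

2782 K


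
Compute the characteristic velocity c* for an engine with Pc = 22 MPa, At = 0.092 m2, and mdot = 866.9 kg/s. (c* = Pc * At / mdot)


c* = 22e6 * 0.092 / 866.9 = 2335 m/s

2335 m/s


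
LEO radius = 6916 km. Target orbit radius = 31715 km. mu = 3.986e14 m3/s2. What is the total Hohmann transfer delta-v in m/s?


V1 = sqrt(mu/r1) = 7591.74 m/s
dV1 = V1*(sqrt(2*r2/(r1+r2)) - 1) = 2136.2 m/s
V2 = sqrt(mu/r2) = 3545.16 m/s
dV2 = V2*(1 - sqrt(2*r1/(r1+r2))) = 1423.82 m/s
Total dV = 3560 m/s

3560 m/s


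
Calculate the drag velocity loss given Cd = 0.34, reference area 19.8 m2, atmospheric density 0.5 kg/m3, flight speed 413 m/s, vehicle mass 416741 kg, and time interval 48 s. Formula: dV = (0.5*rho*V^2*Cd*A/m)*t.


D = 0.5 * 0.5 * 413^2 * 0.34 * 19.8 = 287067.63 N
a = 287067.63 / 416741 = 0.6888 m/s2
dV = 0.6888 * 48 = 33.1 m/s

33.1 m/s


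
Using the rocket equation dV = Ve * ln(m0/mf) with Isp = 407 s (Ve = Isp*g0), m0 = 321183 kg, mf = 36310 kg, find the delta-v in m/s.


Ve = 407 * 9.81 = 3992.67 m/s
dV = 3992.67 * ln(321183/36310) = 8704 m/s

8704 m/s


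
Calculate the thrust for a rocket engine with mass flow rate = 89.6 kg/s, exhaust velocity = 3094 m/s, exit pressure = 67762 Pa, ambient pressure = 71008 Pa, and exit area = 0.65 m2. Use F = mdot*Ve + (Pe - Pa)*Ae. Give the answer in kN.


F = 89.6 * 3094 + (67762 - 71008) * 0.65 = 275112.0 N = 275.1 kN

275.1 kN


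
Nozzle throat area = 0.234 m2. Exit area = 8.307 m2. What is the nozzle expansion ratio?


AR = 8.307 / 0.234 = 35.5

35.5


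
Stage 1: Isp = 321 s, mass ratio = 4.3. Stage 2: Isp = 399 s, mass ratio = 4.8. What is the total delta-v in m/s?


dV1 = 321 * 9.81 * ln(4.3) = 4593.2 m/s
dV2 = 399 * 9.81 * ln(4.8) = 6139.9 m/s
Total dV = 4593.2 + 6139.9 = 10733.1 m/s ~ 10733 m/s

10733 m/s


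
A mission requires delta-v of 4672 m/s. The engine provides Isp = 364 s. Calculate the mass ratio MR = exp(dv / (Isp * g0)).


Ve = 364 * 9.81 = 3570.84 m/s
MR = exp(4672 / 3570.84) = 3.7

3.7


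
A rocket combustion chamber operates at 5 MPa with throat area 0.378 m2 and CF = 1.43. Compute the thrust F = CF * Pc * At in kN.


F = 1.43 * 5e6 * 0.378 = 2.7027e+06 N = 2702.7 kN

2702.7 kN


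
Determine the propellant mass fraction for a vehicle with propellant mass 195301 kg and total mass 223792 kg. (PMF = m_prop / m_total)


PMF = 195301 / 223792 = 0.873

0.873


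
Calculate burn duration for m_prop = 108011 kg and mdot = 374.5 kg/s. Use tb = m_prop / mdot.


tb = 108011 / 374.5 = 288.4 s

288.4 s


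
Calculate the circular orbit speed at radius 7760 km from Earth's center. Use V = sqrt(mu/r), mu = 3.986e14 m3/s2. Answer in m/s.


V = sqrt(3.986e14 / 7760000) = 7167 m/s

7167 m/s


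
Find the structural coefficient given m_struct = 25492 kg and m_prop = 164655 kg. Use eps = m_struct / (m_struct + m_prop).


eps = 25492 / (25492 + 164655) = 0.1341

0.1341


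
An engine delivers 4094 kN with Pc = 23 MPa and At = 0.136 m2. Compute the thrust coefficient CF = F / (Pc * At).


CF = 4094000 / (23e6 * 0.136) = 1.31

1.31


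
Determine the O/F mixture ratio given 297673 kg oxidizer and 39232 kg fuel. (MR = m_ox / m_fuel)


MR = 297673 / 39232 = 7.59

7.59


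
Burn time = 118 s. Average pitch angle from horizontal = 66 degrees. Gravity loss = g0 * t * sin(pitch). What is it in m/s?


GL = 9.81 * 118 * sin(66 deg) = 1058 m/s

1058 m/s


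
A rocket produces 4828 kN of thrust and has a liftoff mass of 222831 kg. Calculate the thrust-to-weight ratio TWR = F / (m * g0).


TWR = 4828000 / (222831 * 9.81) = 2.21

2.21


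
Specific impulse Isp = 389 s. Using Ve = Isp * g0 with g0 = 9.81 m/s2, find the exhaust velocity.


Ve = Isp * g0 = 389 * 9.81 = 3816.1 m/s

3816.1 m/s


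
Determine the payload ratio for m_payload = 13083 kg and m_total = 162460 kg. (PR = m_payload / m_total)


PR = 13083 / 162460 = 0.0805

0.0805


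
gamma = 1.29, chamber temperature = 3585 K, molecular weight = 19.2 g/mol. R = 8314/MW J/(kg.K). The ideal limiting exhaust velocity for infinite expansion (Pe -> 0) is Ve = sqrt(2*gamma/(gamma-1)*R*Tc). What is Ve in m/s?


R = 8314 / 19.2 = 433.02 J/(kg.K)
Ve = sqrt(2 * 1.29 / (1.29 - 1) * 433.02 * 3585) = 3716 m/s

3716 m/s


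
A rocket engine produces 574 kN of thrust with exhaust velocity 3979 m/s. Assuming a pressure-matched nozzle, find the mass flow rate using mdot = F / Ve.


mdot = F / Ve = 574000 / 3979 = 144.3 kg/s

144.3 kg/s


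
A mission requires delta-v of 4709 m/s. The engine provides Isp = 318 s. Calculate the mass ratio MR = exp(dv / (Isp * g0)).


Ve = 318 * 9.81 = 3119.58 m/s
MR = exp(4709 / 3119.58) = 4.524

4.524


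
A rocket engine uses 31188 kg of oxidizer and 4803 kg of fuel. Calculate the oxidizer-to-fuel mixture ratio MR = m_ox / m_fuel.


MR = 31188 / 4803 = 6.49

6.49


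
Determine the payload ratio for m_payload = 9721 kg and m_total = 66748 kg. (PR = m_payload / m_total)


PR = 9721 / 66748 = 0.1456

0.1456


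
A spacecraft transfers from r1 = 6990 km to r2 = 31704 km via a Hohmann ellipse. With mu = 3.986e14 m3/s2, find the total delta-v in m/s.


V1 = sqrt(mu/r1) = 7551.44 m/s
dV1 = V1*(sqrt(2*r2/(r1+r2)) - 1) = 2115.3 m/s
V2 = sqrt(mu/r2) = 3545.78 m/s
dV2 = V2*(1 - sqrt(2*r1/(r1+r2))) = 1414.48 m/s
Total dV = 3530 m/s

3530 m/s


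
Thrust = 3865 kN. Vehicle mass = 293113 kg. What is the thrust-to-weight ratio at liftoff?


TWR = 3865000 / (293113 * 9.81) = 1.34

1.34


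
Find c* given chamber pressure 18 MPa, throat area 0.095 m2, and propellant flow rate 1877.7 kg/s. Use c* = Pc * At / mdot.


c* = 18e6 * 0.095 / 1877.7 = 911 m/s

911 m/s


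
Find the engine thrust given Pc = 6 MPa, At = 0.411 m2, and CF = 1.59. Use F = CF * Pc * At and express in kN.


F = 1.59 * 6e6 * 0.411 = 3.9209e+06 N = 3920.9 kN

3920.9 kN


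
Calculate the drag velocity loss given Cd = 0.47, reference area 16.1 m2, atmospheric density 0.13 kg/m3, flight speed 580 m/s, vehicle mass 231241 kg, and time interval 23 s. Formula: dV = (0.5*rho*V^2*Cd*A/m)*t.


D = 0.5 * 0.13 * 580^2 * 0.47 * 16.1 = 165460.02 N
a = 165460.02 / 231241 = 0.7155 m/s2
dV = 0.7155 * 23 = 16.5 m/s

16.5 m/s


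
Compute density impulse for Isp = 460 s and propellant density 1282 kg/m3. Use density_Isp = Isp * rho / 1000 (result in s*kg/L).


rho*Isp = 460 * 1282 / 1000 = 590 s*kg/L

590 s*kg/L


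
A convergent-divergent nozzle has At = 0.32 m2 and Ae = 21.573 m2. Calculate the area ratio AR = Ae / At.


AR = 21.573 / 0.32 = 67.4

67.4


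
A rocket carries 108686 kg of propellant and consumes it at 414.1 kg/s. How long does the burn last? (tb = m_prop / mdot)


tb = 108686 / 414.1 = 262.5 s

262.5 s


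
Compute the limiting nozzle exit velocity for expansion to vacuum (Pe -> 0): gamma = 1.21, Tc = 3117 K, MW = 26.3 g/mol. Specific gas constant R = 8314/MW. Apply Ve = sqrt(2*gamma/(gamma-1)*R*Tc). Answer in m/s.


R = 8314 / 26.3 = 316.12 J/(kg.K)
Ve = sqrt(2 * 1.21 / (1.21 - 1) * 316.12 * 3117) = 3370 m/s

3370 m/s


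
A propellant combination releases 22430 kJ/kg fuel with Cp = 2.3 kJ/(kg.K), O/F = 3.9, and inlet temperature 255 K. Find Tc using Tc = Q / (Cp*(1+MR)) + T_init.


Tc = 22430 / (2.3 * (1 + 3.9)) + 255 = 2245 K

2245 K


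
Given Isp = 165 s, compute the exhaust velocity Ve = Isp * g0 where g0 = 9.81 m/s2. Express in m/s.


Ve = Isp * g0 = 165 * 9.81 = 1618.7 m/s

1618.7 m/s


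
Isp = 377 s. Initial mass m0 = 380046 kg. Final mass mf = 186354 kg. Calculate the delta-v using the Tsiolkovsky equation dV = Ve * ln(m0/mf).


Ve = 377 * 9.81 = 3698.37 m/s
dV = 3698.37 * ln(380046/186354) = 2636 m/s

2636 m/s


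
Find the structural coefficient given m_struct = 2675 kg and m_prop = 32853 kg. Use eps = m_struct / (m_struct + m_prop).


eps = 2675 / (2675 + 32853) = 0.0753

0.0753


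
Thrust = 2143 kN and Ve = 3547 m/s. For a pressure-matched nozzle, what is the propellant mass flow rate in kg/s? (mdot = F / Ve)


mdot = F / Ve = 2143000 / 3547 = 604.2 kg/s

604.2 kg/s


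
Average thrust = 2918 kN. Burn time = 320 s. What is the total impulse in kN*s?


It = 2918 * 320 = 933760 kN*s

933760 kN*s


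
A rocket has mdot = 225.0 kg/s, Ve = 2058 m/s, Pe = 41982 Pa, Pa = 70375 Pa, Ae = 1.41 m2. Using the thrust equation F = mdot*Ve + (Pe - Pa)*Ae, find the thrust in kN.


F = 225.0 * 2058 + (41982 - 70375) * 1.41 = 423016.0 N = 423.0 kN

423.0 kN


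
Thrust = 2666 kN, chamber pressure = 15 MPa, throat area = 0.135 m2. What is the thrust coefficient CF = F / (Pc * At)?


CF = 2666000 / (15e6 * 0.135) = 1.32

1.32


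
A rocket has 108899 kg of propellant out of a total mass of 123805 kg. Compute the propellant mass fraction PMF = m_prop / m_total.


PMF = 108899 / 123805 = 0.88

0.88


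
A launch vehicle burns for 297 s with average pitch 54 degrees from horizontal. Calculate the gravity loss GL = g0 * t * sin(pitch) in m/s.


GL = 9.81 * 297 * sin(54 deg) = 2357 m/s

2357 m/s


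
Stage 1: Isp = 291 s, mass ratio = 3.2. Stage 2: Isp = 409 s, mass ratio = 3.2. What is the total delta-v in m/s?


dV1 = 291 * 9.81 * ln(3.2) = 3320.5 m/s
dV2 = 409 * 9.81 * ln(3.2) = 4666.9 m/s
Total dV = 3320.5 + 4666.9 = 7987.4 m/s ~ 7987 m/s

7987 m/s


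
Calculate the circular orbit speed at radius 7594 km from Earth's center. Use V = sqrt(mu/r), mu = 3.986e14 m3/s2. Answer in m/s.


V = sqrt(3.986e14 / 7594000) = 7245 m/s

7245 m/s


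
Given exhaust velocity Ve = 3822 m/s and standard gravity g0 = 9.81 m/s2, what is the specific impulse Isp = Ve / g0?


Isp = Ve / g0 = 3822 / 9.81 = 389.6 s

389.6 s


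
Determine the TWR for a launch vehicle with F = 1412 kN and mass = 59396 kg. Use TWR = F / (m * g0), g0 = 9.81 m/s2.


TWR = 1412000 / (59396 * 9.81) = 2.42

2.42


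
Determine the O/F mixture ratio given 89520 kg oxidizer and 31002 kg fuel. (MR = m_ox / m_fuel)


MR = 89520 / 31002 = 2.89

2.89


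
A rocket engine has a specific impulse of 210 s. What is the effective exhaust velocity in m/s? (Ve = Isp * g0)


Ve = Isp * g0 = 210 * 9.81 = 2060.1 m/s

2060.1 m/s


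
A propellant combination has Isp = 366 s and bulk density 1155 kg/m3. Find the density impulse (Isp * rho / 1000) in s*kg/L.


rho*Isp = 366 * 1155 / 1000 = 423 s*kg/L

423 s*kg/L


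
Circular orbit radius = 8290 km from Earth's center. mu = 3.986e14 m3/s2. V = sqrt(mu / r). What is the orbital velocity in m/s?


V = sqrt(3.986e14 / 8290000) = 6934 m/s

6934 m/s


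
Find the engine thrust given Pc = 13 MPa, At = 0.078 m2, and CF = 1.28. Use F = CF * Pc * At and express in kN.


F = 1.28 * 13e6 * 0.078 = 1.2979e+06 N = 1297.9 kN

1297.9 kN


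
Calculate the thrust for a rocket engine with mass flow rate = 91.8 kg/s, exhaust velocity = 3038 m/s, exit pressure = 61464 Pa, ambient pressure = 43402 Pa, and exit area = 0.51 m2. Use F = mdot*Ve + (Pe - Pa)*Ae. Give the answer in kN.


F = 91.8 * 3038 + (61464 - 43402) * 0.51 = 288100.0 N = 288.1 kN

288.1 kN


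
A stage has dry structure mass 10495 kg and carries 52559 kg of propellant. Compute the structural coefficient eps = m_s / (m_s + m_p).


eps = 10495 / (10495 + 52559) = 0.1664

0.1664


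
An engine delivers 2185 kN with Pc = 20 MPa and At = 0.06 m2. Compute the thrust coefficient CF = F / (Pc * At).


CF = 2185000 / (20e6 * 0.06) = 1.82

1.82


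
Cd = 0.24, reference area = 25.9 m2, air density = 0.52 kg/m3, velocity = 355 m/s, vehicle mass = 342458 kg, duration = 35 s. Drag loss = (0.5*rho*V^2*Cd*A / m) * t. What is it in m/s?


D = 0.5 * 0.52 * 355^2 * 0.24 * 25.9 = 203676.56 N
a = 203676.56 / 342458 = 0.5947 m/s2
dV = 0.5947 * 35 = 20.8 m/s

20.8 m/s


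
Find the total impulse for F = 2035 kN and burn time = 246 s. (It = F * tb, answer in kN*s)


It = 2035 * 246 = 500610 kN*s

500610 kN*s


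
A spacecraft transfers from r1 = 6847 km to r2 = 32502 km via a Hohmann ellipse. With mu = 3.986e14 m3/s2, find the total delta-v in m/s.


V1 = sqrt(mu/r1) = 7629.89 m/s
dV1 = V1*(sqrt(2*r2/(r1+r2)) - 1) = 2176.78 m/s
V2 = sqrt(mu/r2) = 3501.98 m/s
dV2 = V2*(1 - sqrt(2*r1/(r1+r2))) = 1436.07 m/s
Total dV = 3613 m/s

3613 m/s


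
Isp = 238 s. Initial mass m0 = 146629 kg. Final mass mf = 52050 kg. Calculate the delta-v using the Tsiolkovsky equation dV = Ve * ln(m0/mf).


Ve = 238 * 9.81 = 2334.78 m/s
dV = 2334.78 * ln(146629/52050) = 2418 m/s

2418 m/s


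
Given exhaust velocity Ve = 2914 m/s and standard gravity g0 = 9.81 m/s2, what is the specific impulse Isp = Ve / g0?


Isp = Ve / g0 = 2914 / 9.81 = 297.0 s

297.0 s


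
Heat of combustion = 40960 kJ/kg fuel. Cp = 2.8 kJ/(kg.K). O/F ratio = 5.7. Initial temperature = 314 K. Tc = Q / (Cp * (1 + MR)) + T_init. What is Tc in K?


Tc = 40960 / (2.8 * (1 + 5.7)) + 314 = 2497 K

2497 K


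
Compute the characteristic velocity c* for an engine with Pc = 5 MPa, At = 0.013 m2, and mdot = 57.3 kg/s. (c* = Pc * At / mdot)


c* = 5e6 * 0.013 / 57.3 = 1134 m/s

1134 m/s


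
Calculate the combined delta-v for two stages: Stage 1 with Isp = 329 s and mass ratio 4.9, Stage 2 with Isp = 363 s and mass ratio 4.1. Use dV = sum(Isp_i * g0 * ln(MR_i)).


dV1 = 329 * 9.81 * ln(4.9) = 5129.2 m/s
dV2 = 363 * 9.81 * ln(4.1) = 5024.6 m/s
Total dV = 5129.2 + 5024.6 = 10153.8 m/s ~ 10154 m/s

10154 m/s


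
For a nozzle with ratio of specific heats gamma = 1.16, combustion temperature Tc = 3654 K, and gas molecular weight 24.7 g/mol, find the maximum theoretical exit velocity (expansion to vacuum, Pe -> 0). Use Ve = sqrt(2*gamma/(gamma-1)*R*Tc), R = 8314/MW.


R = 8314 / 24.7 = 336.6 J/(kg.K)
Ve = sqrt(2 * 1.16 / (1.16 - 1) * 336.6 * 3654) = 4223 m/s

4223 m/s


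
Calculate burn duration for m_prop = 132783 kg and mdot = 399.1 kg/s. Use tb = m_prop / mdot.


tb = 132783 / 399.1 = 332.7 s

332.7 s


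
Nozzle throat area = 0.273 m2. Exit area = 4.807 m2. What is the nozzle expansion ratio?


AR = 4.807 / 0.273 = 17.6

17.6


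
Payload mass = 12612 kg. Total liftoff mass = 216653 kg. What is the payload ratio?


PR = 12612 / 216653 = 0.0582

0.0582


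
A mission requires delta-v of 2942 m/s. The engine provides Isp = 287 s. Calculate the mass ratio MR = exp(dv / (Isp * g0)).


Ve = 287 * 9.81 = 2815.47 m/s
MR = exp(2942 / 2815.47) = 2.843

2.843


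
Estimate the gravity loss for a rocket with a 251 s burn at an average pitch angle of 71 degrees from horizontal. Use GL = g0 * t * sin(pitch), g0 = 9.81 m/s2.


GL = 9.81 * 251 * sin(71 deg) = 2328 m/s

2328 m/s


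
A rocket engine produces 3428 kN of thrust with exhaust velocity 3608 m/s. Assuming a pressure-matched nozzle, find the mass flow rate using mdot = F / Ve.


mdot = F / Ve = 3428000 / 3608 = 950.1 kg/s

950.1 kg/s


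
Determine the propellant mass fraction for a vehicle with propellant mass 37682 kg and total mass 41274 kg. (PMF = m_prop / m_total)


PMF = 37682 / 41274 = 0.913

0.913


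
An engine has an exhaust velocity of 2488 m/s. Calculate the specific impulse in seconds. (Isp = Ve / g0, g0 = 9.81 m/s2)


Isp = Ve / g0 = 2488 / 9.81 = 253.6 s

253.6 s


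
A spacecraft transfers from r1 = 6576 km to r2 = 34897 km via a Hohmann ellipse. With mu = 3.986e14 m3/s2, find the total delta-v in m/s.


V1 = sqrt(mu/r1) = 7785.52 m/s
dV1 = V1*(sqrt(2*r2/(r1+r2)) - 1) = 2314.31 m/s
V2 = sqrt(mu/r2) = 3379.67 m/s
dV2 = V2*(1 - sqrt(2*r1/(r1+r2))) = 1476.46 m/s
Total dV = 3791 m/s

3791 m/s


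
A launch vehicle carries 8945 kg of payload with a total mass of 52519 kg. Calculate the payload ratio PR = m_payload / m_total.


PR = 8945 / 52519 = 0.1703

0.1703


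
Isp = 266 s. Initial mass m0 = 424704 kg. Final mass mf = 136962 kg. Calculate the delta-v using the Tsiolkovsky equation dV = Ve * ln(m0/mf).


Ve = 266 * 9.81 = 2609.46 m/s
dV = 2609.46 * ln(424704/136962) = 2953 m/s

2953 m/s


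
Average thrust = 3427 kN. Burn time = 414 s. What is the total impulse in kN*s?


It = 3427 * 414 = 1418778 kN*s

1418778 kN*s


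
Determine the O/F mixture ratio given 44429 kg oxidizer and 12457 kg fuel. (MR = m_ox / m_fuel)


MR = 44429 / 12457 = 3.57

3.57


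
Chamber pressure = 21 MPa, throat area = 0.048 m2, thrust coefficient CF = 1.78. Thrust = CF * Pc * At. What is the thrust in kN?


F = 1.78 * 21e6 * 0.048 = 1.7942e+06 N = 1794.2 kN

1794.2 kN


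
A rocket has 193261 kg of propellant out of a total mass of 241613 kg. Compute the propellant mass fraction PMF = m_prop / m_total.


PMF = 193261 / 241613 = 0.8

0.8


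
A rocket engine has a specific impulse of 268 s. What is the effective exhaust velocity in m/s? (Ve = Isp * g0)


Ve = Isp * g0 = 268 * 9.81 = 2629.1 m/s

2629.1 m/s


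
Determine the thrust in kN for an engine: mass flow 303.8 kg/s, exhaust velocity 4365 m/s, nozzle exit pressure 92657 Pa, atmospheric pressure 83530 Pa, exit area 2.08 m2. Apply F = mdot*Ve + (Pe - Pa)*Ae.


F = 303.8 * 4365 + (92657 - 83530) * 2.08 = 1.3451e+06 N = 1345.1 kN

1345.1 kN


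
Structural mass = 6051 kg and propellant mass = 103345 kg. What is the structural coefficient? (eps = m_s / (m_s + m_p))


eps = 6051 / (6051 + 103345) = 0.0553

0.0553


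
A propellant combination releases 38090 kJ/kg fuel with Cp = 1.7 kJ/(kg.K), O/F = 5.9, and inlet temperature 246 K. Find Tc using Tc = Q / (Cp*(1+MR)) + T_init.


Tc = 38090 / (1.7 * (1 + 5.9)) + 246 = 3493 K

3493 K


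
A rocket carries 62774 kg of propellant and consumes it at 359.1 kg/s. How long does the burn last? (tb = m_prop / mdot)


tb = 62774 / 359.1 = 174.8 s

174.8 s


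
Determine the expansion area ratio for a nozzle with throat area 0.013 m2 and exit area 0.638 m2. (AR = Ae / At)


AR = 0.638 / 0.013 = 49.1

49.1


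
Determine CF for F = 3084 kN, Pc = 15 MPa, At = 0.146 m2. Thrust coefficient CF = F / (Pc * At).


CF = 3084000 / (15e6 * 0.146) = 1.41

1.41


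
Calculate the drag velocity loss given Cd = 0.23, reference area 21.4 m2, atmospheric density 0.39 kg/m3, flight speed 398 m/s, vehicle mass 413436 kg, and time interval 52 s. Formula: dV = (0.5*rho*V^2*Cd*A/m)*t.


D = 0.5 * 0.39 * 398^2 * 0.23 * 21.4 = 152034.58 N
a = 152034.58 / 413436 = 0.3677 m/s2
dV = 0.3677 * 52 = 19.1 m/s

19.1 m/s


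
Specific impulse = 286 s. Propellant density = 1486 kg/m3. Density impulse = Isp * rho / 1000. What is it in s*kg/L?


rho*Isp = 286 * 1486 / 1000 = 425 s*kg/L

425 s*kg/L


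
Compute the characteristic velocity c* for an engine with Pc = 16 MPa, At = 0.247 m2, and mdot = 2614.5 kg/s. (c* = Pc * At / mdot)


c* = 16e6 * 0.247 / 2614.5 = 1512 m/s

1512 m/s


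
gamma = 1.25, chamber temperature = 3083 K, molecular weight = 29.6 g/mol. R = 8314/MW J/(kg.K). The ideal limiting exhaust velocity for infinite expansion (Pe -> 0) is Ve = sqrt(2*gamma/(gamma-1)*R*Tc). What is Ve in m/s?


R = 8314 / 29.6 = 280.88 J/(kg.K)
Ve = sqrt(2 * 1.25 / (1.25 - 1) * 280.88 * 3083) = 2943 m/s

2943 m/s


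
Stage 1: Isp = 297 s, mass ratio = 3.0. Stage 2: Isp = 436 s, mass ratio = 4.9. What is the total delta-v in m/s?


dV1 = 297 * 9.81 * ln(3.0) = 3200.9 m/s
dV2 = 436 * 9.81 * ln(4.9) = 6797.4 m/s
Total dV = 3200.9 + 6797.4 = 9998.3 m/s ~ 9998 m/s

9998 m/s


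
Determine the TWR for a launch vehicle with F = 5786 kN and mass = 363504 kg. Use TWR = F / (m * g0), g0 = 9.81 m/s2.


TWR = 5786000 / (363504 * 9.81) = 1.62

1.62


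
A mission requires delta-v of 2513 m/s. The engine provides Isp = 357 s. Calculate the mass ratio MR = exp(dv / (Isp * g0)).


Ve = 357 * 9.81 = 3502.17 m/s
MR = exp(2513 / 3502.17) = 2.049

2.049


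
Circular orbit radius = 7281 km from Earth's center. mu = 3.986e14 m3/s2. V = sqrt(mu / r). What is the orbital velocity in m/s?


V = sqrt(3.986e14 / 7281000) = 7399 m/s

7399 m/s


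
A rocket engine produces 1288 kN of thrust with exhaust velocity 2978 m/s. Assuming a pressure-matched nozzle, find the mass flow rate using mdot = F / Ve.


mdot = F / Ve = 1288000 / 2978 = 432.5 kg/s

432.5 kg/s


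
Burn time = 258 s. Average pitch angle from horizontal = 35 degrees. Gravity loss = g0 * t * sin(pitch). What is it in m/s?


GL = 9.81 * 258 * sin(35 deg) = 1452 m/s

1452 m/s


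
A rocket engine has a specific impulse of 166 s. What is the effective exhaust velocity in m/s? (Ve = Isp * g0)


Ve = Isp * g0 = 166 * 9.81 = 1628.5 m/s

1628.5 m/s


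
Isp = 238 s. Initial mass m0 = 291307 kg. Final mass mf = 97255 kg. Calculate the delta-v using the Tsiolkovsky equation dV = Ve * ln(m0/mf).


Ve = 238 * 9.81 = 2334.78 m/s
dV = 2334.78 * ln(291307/97255) = 2561 m/s

2561 m/s


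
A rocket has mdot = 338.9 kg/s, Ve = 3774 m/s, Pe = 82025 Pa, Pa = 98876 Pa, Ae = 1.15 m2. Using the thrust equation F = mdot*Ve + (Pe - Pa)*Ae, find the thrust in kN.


F = 338.9 * 3774 + (82025 - 98876) * 1.15 = 1.2596e+06 N = 1259.6 kN

1259.6 kN


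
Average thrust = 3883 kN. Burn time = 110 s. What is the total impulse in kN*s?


It = 3883 * 110 = 427130 kN*s

427130 kN*s


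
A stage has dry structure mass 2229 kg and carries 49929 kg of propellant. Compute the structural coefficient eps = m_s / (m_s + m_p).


eps = 2229 / (2229 + 49929) = 0.0427

0.0427


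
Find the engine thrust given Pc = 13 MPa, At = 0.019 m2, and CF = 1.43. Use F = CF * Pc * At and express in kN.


F = 1.43 * 13e6 * 0.019 = 353210.0 N = 353.2 kN

353.2 kN


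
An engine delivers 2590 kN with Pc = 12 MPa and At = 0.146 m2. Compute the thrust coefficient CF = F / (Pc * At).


CF = 2590000 / (12e6 * 0.146) = 1.48

1.48


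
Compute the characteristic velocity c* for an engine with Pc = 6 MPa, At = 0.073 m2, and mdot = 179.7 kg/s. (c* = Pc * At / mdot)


c* = 6e6 * 0.073 / 179.7 = 2437 m/s

2437 m/s


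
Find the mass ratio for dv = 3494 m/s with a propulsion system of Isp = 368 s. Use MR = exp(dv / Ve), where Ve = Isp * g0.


Ve = 368 * 9.81 = 3610.08 m/s
MR = exp(3494 / 3610.08) = 2.632

2.632


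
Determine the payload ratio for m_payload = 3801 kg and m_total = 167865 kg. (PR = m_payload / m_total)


PR = 3801 / 167865 = 0.0226

0.0226


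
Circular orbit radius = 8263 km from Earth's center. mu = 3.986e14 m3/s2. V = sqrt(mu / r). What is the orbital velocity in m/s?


V = sqrt(3.986e14 / 8263000) = 6945 m/s

6945 m/s


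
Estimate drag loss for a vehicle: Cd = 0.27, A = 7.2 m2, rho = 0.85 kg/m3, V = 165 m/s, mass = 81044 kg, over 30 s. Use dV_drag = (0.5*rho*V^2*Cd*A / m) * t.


D = 0.5 * 0.85 * 165^2 * 0.27 * 7.2 = 22493.3 N
a = 22493.3 / 81044 = 0.2775 m/s2
dV = 0.2775 * 30 = 8.3 m/s

8.3 m/s


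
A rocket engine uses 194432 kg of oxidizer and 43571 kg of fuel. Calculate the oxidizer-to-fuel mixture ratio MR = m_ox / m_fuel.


MR = 194432 / 43571 = 4.46

4.46


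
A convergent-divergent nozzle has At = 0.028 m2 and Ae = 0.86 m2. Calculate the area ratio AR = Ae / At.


AR = 0.86 / 0.028 = 30.7

30.7


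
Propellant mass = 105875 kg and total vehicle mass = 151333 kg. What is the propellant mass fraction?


PMF = 105875 / 151333 = 0.7

0.7


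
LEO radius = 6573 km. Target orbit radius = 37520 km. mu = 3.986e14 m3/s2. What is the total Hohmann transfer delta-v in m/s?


V1 = sqrt(mu/r1) = 7787.3 m/s
dV1 = V1*(sqrt(2*r2/(r1+r2)) - 1) = 2371.64 m/s
V2 = sqrt(mu/r2) = 3259.4 m/s
dV2 = V2*(1 - sqrt(2*r1/(r1+r2))) = 1479.69 m/s
Total dV = 3851 m/s

3851 m/s


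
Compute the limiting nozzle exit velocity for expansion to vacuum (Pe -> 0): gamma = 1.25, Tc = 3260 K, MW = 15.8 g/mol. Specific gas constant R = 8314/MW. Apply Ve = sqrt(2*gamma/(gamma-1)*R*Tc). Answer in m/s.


R = 8314 / 15.8 = 526.2 J/(kg.K)
Ve = sqrt(2 * 1.25 / (1.25 - 1) * 526.2 * 3260) = 4142 m/s

4142 m/s


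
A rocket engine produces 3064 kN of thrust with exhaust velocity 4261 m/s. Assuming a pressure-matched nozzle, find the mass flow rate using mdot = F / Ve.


mdot = F / Ve = 3064000 / 4261 = 719.1 kg/s

719.1 kg/s


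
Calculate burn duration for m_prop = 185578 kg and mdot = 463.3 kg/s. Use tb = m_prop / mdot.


tb = 185578 / 463.3 = 400.6 s

400.6 s


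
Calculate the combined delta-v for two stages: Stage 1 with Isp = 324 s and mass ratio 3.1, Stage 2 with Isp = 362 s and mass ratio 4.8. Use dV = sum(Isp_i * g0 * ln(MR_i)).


dV1 = 324 * 9.81 * ln(3.1) = 3596.1 m/s
dV2 = 362 * 9.81 * ln(4.8) = 5570.5 m/s
Total dV = 3596.1 + 5570.5 = 9166.6 m/s ~ 9167 m/s

9167 m/s


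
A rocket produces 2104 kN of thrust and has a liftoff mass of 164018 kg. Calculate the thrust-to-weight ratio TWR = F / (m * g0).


TWR = 2104000 / (164018 * 9.81) = 1.31

1.31


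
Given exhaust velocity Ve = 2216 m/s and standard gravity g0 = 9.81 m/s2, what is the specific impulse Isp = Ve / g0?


Isp = Ve / g0 = 2216 / 9.81 = 225.9 s

225.9 s


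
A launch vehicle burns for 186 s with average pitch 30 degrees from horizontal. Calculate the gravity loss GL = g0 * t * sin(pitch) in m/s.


GL = 9.81 * 186 * sin(30 deg) = 912 m/s

912 m/s


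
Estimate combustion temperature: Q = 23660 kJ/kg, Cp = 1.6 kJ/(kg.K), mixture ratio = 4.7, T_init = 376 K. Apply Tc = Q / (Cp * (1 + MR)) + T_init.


Tc = 23660 / (1.6 * (1 + 4.7)) + 376 = 2970 K

2970 K


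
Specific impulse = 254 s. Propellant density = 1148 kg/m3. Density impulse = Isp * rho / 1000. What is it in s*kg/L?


rho*Isp = 254 * 1148 / 1000 = 292 s*kg/L

292 s*kg/L


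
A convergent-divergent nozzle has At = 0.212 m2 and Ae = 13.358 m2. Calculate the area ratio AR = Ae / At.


AR = 13.358 / 0.212 = 63.0

63.0


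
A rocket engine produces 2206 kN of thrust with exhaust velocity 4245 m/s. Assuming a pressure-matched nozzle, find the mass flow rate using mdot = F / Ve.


mdot = F / Ve = 2206000 / 4245 = 519.7 kg/s

519.7 kg/s


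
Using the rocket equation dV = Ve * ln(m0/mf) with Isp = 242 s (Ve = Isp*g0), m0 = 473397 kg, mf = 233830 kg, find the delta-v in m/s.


Ve = 242 * 9.81 = 2374.02 m/s
dV = 2374.02 * ln(473397/233830) = 1674 m/s

1674 m/s


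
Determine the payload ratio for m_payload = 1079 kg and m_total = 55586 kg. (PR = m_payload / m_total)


PR = 1079 / 55586 = 0.0194

0.0194


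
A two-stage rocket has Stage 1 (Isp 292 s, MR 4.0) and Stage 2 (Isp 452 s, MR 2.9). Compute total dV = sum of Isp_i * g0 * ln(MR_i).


dV1 = 292 * 9.81 * ln(4.0) = 3971.1 m/s
dV2 = 452 * 9.81 * ln(2.9) = 4721.1 m/s
Total dV = 3971.1 + 4721.1 = 8692.2 m/s ~ 8692 m/s

8692 m/s


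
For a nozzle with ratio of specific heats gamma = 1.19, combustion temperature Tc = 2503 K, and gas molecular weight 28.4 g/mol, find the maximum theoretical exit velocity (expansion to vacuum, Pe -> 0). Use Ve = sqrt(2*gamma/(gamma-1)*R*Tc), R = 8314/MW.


R = 8314 / 28.4 = 292.75 J/(kg.K)
Ve = sqrt(2 * 1.19 / (1.19 - 1) * 292.75 * 2503) = 3030 m/s

3030 m/s


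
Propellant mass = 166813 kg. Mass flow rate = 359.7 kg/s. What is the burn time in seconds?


tb = 166813 / 359.7 = 463.8 s

463.8 s


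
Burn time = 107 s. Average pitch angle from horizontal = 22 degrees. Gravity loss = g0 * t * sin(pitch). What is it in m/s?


GL = 9.81 * 107 * sin(22 deg) = 393 m/s

393 m/s


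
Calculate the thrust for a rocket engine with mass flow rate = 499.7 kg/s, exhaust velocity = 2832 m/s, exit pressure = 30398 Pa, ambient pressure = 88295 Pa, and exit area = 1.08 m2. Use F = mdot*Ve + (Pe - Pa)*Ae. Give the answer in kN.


F = 499.7 * 2832 + (30398 - 88295) * 1.08 = 1.3526e+06 N = 1352.6 kN

1352.6 kN


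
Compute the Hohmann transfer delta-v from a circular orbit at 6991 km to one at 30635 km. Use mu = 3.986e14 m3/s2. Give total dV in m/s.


V1 = sqrt(mu/r1) = 7550.9 m/s
dV1 = V1*(sqrt(2*r2/(r1+r2)) - 1) = 2084.7 m/s
V2 = sqrt(mu/r2) = 3607.11 m/s
dV2 = V2*(1 - sqrt(2*r1/(r1+r2))) = 1408.24 m/s
Total dV = 3493 m/s

3493 m/s


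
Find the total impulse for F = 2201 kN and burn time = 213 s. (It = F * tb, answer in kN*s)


It = 2201 * 213 = 468813 kN*s

468813 kN*s


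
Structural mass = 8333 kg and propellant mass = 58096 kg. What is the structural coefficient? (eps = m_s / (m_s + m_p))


eps = 8333 / (8333 + 58096) = 0.1254

0.1254


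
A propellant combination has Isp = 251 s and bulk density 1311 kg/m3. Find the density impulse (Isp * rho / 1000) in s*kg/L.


rho*Isp = 251 * 1311 / 1000 = 329 s*kg/L

329 s*kg/L


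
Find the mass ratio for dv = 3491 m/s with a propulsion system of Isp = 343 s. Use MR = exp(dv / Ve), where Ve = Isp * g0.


Ve = 343 * 9.81 = 3364.83 m/s
MR = exp(3491 / 3364.83) = 2.822

2.822


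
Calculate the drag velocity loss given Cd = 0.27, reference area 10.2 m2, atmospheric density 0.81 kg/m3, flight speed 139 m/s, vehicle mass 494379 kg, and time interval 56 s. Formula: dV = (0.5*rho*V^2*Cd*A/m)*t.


D = 0.5 * 0.81 * 139^2 * 0.27 * 10.2 = 21550.06 N
a = 21550.06 / 494379 = 0.0436 m/s2
dV = 0.0436 * 56 = 2.4 m/s

2.4 m/s


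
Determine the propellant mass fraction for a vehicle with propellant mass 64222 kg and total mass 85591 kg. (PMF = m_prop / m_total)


PMF = 64222 / 85591 = 0.75

0.75


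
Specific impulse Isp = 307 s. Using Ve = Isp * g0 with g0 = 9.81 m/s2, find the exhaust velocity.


Ve = Isp * g0 = 307 * 9.81 = 3011.7 m/s

3011.7 m/s


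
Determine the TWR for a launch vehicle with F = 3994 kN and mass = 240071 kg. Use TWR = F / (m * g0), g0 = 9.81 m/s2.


TWR = 3994000 / (240071 * 9.81) = 1.7

1.7


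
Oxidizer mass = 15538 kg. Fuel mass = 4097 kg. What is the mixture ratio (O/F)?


MR = 15538 / 4097 = 3.79

3.79


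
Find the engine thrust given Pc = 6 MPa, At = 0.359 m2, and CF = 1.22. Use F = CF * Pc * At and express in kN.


F = 1.22 * 6e6 * 0.359 = 2.6279e+06 N = 2627.9 kN

2627.9 kN


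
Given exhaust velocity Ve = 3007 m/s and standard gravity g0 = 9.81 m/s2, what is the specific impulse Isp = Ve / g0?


Isp = Ve / g0 = 3007 / 9.81 = 306.5 s

306.5 s


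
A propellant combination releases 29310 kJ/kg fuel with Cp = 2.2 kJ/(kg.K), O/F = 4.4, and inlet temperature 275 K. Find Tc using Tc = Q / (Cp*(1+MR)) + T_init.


Tc = 29310 / (2.2 * (1 + 4.4)) + 275 = 2742 K

2742 K


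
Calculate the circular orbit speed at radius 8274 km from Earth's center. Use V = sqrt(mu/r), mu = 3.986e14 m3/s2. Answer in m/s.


V = sqrt(3.986e14 / 8274000) = 6941 m/s

6941 m/s


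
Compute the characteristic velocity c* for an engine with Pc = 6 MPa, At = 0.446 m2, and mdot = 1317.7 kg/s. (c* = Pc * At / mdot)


c* = 6e6 * 0.446 / 1317.7 = 2031 m/s

2031 m/s


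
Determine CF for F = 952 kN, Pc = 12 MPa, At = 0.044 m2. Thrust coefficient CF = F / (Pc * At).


CF = 952000 / (12e6 * 0.044) = 1.8

1.8


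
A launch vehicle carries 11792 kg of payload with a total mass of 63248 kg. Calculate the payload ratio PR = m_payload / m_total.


PR = 11792 / 63248 = 0.1864

0.1864


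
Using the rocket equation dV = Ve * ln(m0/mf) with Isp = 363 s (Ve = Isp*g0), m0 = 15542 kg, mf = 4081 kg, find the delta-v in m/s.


Ve = 363 * 9.81 = 3561.03 m/s
dV = 3561.03 * ln(15542/4081) = 4762 m/s

4762 m/s


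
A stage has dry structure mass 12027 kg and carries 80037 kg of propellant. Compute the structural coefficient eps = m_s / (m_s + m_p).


eps = 12027 / (12027 + 80037) = 0.1306

0.1306
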